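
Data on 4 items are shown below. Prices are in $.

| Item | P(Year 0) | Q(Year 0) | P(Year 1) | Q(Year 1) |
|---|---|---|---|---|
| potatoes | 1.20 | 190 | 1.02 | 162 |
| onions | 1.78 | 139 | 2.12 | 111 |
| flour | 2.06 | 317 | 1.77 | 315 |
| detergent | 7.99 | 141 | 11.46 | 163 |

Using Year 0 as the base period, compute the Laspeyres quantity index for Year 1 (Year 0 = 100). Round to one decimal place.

Laspeyres quantity index uses base-period prices as weights.
ΣP(Year 0)·Q(Year 1) = 1.20×162 + 1.78×111 + 2.06×315 + 7.99×163 = 194.4 + 197.58 + 648.9 + 1302.37 = 2343.25
ΣP(Year 0)·Q(Year 0) = 1.20×190 + 1.78×139 + 2.06×317 + 7.99×141 = 228 + 247.42 + 653.02 + 1126.59 = 2255.03
Index = 2343.25 / 2255.03 × 100 = 103.9121

103.9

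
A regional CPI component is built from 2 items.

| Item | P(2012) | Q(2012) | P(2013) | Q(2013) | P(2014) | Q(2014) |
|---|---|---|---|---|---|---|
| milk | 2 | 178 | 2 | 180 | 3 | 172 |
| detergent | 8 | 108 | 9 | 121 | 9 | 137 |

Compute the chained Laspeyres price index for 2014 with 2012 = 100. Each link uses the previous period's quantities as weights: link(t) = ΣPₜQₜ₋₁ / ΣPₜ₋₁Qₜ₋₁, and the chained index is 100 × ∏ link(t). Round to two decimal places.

Link 2012→2013:
ΣP(2013)Q(2012) = 2×178 + 9×108 = 356 + 972 = 1328
ΣP(2012)Q(2012) = 2×178 + 8×108 = 356 + 864 = 1220
link = 1328/1220 = 1.088525
Link 2013→2014:
ΣP(2014)Q(2013) = 3×180 + 9×121 = 540 + 1089 = 1629
ΣP(2013)Q(2013) = 2×180 + 9×121 = 360 + 1089 = 1449
link = 1629/1449 = 1.124224
Chained index = 100 × 1.088525 × 1.124224 = 122.3745

122.37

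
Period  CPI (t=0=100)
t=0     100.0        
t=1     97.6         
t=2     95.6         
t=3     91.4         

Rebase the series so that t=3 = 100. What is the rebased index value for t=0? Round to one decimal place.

Rebased(t=0) = 100.0 / 91.4 × 100 = 109.4092

109.4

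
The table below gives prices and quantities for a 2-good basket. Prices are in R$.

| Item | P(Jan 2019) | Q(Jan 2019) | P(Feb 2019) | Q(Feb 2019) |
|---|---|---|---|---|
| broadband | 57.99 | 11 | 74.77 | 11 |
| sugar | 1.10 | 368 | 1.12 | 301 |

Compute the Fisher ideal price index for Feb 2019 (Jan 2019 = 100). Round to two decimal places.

Laspeyres component (base-period weights):
ΣP(Feb 2019)Q(Jan 2019) = 74.77×11 + 1.12×368 = 822.47 + 412.16 = 1234.63
ΣP(Jan 2019)Q(Jan 2019) = 57.99×11 + 1.10×368 = 637.89 + 404.8 = 1042.69
L = 1234.63 / 1042.69 × 100 = 118.4082
Paasche component (current-period weights):
ΣP(Feb 2019)Q(Feb 2019) = 74.77×11 + 1.12×301 = 822.47 + 337.12 = 1159.59
ΣP(Jan 2019)Q(Feb 2019) = 57.99×11 + 1.10×301 = 637.89 + 331.1 = 968.99
P = 1159.59 / 968.99 × 100 = 119.6700
Fisher = √(L × P) = √(118.4082 × 119.6700) = 119.0374

119.04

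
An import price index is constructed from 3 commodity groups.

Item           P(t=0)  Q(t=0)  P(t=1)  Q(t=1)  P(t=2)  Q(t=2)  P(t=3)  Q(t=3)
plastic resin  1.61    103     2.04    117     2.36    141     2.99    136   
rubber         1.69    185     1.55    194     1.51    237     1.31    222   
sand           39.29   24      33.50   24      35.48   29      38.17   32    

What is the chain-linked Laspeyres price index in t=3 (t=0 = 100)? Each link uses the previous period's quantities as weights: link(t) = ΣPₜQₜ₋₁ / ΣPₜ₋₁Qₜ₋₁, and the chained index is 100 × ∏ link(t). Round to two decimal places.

Link t=0→t=1:
ΣP(t=1)Q(t=0) = 2.04×103 + 1.55×185 + 33.50×24 = 210.12 + 286.75 + 804 = 1300.87
ΣP(t=0)Q(t=0) = 1.61×103 + 1.69×185 + 39.29×24 = 165.83 + 312.65 + 942.96 = 1421.44
link = 1300.87/1421.44 = 0.915178
Link t=1→t=2:
ΣP(t=2)Q(t=1) = 2.36×117 + 1.51×194 + 35.48×24 = 276.12 + 292.94 + 851.52 = 1420.58
ΣP(t=1)Q(t=1) = 2.04×117 + 1.55×194 + 33.50×24 = 238.68 + 300.7 + 804 = 1343.38
link = 1420.58/1343.38 = 1.057467
Link t=2→t=3:
ΣP(t=3)Q(t=2) = 2.99×141 + 1.31×237 + 38.17×29 = 421.59 + 310.47 + 1106.93 = 1838.99
ΣP(t=2)Q(t=2) = 2.36×141 + 1.51×237 + 35.48×29 = 332.76 + 357.87 + 1028.92 = 1719.55
link = 1838.99/1719.55 = 1.069460
Chained index = 100 × 0.915178 × 1.057467 × 1.069460 = 103.4991

103.50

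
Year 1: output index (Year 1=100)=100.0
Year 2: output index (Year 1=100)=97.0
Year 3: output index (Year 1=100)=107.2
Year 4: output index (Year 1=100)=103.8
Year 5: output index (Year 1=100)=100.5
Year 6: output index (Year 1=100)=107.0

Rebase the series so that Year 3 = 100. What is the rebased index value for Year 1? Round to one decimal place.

93.3

Rebased(Year 1) = 100.0 / 107.2 × 100 = 93.2836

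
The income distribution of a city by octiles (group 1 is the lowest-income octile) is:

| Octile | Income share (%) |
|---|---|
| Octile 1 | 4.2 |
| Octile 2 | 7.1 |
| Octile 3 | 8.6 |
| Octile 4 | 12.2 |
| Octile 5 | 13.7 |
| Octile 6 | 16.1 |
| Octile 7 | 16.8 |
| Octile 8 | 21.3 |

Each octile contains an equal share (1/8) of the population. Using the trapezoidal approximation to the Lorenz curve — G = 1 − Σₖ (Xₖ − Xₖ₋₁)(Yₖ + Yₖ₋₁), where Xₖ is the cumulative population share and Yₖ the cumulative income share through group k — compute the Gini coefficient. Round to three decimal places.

0.240

Cumulative income shares Yₖ: 0.0420, 0.1130, 0.1990, 0.3210, 0.4580, 0.6190, 0.7870, 1.0000
Σ (Xₖ−Xₖ₋₁)(Yₖ+Yₖ₋₁) = (1/8)(0.0420+0.0000) + (1/8)(0.1130+0.0420) + (1/8)(0.1990+0.1130) + (1/8)(0.3210+0.1990) + (1/8)(0.4580+0.3210) + (1/8)(0.6190+0.4580) + (1/8)(0.7870+0.6190) + (1/8)(1.0000+0.7870)
  = 0.0053 + 0.0194 + 0.0390 + 0.0650 + 0.0974 + 0.1346 + 0.1758 + 0.2234 = 0.7597
G = 1 − 0.7597 = 0.2403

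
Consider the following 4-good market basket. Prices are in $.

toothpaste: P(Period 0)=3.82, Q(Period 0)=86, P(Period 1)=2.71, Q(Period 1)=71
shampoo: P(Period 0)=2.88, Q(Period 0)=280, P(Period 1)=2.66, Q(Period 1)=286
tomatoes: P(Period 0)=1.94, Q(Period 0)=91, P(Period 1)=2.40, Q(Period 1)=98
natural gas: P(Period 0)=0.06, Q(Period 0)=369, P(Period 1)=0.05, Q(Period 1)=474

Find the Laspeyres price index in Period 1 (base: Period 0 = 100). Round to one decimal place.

91.1

Laspeyres price index uses base-period quantities as weights.
ΣP(Period 1)·Q(Period 0) = 2.71×86 + 2.66×280 + 2.40×91 + 0.05×369 = 233.06 + 744.8 + 218.4 + 18.45 = 1214.71
ΣP(Period 0)·Q(Period 0) = 3.82×86 + 2.88×280 + 1.94×91 + 0.06×369 = 328.52 + 806.4 + 176.54 + 22.14 = 1333.6
Index = 1214.71 / 1333.6 × 100 = 91.0850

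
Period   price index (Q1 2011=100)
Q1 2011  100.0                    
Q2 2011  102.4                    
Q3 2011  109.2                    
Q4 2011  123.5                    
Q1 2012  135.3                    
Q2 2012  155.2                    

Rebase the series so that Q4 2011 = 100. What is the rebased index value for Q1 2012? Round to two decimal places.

Rebased(Q1 2012) = 135.3 / 123.5 × 100 = 109.5547

109.55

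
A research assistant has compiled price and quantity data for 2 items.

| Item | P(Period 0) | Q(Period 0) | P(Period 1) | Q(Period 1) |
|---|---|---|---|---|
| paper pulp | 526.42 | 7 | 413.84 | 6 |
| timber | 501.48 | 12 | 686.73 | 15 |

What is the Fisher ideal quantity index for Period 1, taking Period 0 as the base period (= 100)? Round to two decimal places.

Laspeyres component (base-period weights):
ΣP(Period 0)Q(Period 1) = 526.42×6 + 501.48×15 = 3158.52 + 7522.2 = 10680.72
ΣP(Period 0)Q(Period 0) = 526.42×7 + 501.48×12 = 3684.94 + 6017.76 = 9702.7
L = 10680.72 / 9702.7 × 100 = 110.0799
Paasche component (current-period weights):
ΣP(Period 1)Q(Period 1) = 413.84×6 + 686.73×15 = 2483.04 + 10300.95 = 12783.99
ΣP(Period 1)Q(Period 0) = 413.84×7 + 686.73×12 = 2896.88 + 8240.76 = 11137.64
P = 12783.99 / 11137.64 × 100 = 114.7819
Fisher = √(L × P) = √(110.0799 × 114.7819) = 112.4063

112.41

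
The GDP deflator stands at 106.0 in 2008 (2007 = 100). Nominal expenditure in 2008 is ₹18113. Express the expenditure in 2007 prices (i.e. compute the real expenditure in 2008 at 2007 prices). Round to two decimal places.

17087.74

Real = Nominal ÷ (Index/100) = 18113 ÷ (106.0/100)
     = 18113 ÷ 1.060 = 17087.7358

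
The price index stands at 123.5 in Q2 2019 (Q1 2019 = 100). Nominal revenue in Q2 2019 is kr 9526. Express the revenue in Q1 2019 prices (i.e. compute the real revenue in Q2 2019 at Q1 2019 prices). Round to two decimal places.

7713.36

Real = Nominal ÷ (Index/100) = 9526 ÷ (123.5/100)
     = 9526 ÷ 1.235 = 7713.3603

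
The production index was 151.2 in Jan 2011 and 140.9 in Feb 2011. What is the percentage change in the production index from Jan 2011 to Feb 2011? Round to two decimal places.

-6.81%

Change = (140.9 − 151.2) / 151.2 × 100
       = -10.3 / 151.2 × 100 = -6.8122%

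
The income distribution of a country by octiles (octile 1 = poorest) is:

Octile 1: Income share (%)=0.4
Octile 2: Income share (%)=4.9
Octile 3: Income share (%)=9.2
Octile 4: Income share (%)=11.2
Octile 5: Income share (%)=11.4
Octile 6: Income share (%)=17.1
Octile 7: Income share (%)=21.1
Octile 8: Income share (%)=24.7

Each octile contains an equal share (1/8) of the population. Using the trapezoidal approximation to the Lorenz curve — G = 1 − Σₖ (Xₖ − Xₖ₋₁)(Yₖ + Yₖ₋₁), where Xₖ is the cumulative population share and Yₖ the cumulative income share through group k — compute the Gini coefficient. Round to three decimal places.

Cumulative income shares Yₖ: 0.0040, 0.0530, 0.1450, 0.2570, 0.3710, 0.5420, 0.7530, 1.0000
Σ (Xₖ−Xₖ₋₁)(Yₖ+Yₖ₋₁) = (1/8)(0.0040+0.0000) + (1/8)(0.0530+0.0040) + (1/8)(0.1450+0.0530) + (1/8)(0.2570+0.1450) + (1/8)(0.3710+0.2570) + (1/8)(0.5420+0.3710) + (1/8)(0.7530+0.5420) + (1/8)(1.0000+0.7530)
  = 0.0005 + 0.0071 + 0.0248 + 0.0503 + 0.0785 + 0.1141 + 0.1619 + 0.2191 = 0.6562
G = 1 − 0.6562 = 0.3438

0.344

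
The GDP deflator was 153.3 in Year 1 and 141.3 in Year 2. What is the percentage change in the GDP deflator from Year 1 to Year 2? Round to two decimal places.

Change = (141.3 − 153.3) / 153.3 × 100
       = -12.0 / 153.3 × 100 = -7.8278%

-7.83%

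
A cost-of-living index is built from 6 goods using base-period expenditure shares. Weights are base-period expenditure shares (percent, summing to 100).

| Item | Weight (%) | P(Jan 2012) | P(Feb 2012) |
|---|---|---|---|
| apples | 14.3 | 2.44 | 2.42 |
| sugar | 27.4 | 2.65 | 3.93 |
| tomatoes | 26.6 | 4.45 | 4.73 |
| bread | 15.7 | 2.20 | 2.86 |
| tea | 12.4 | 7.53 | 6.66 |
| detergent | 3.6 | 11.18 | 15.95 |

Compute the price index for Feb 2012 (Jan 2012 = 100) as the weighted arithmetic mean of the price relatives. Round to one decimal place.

119.6

apples: 14.3 × (2.42/2.44) = 14.3 × 0.991803 = 14.1828
sugar: 27.4 × (3.93/2.65) = 27.4 × 1.483019 = 40.6347
tomatoes: 26.6 × (4.73/4.45) = 26.6 × 1.062921 = 28.2737
bread: 15.7 × (2.86/2.20) = 15.7 × 1.300000 = 20.4100
tea: 12.4 × (6.66/7.53) = 12.4 × 0.884462 = 10.9673
detergent: 3.6 × (15.95/11.18) = 3.6 × 1.426655 = 5.1360
Index = Σ wᵢ·(p₁ᵢ/p₀ᵢ) = 14.1828 + 40.6347 + 28.2737 + 20.4100 + 10.9673 + 5.1360 = 119.6045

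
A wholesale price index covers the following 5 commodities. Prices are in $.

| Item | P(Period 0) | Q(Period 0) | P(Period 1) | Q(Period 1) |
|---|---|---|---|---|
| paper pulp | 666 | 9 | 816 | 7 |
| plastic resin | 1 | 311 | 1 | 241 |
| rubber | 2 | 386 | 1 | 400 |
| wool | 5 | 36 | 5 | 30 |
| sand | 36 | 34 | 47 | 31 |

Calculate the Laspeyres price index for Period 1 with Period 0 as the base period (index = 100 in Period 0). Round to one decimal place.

Laspeyres price index uses base-period quantities as weights.
ΣP(Period 1)·Q(Period 0) = 816×9 + 1×311 + 1×386 + 5×36 + 47×34 = 7344 + 311 + 386 + 180 + 1598 = 9819
ΣP(Period 0)·Q(Period 0) = 666×9 + 1×311 + 2×386 + 5×36 + 36×34 = 5994 + 311 + 772 + 180 + 1224 = 8481
Index = 9819 / 8481 × 100 = 115.7764

115.8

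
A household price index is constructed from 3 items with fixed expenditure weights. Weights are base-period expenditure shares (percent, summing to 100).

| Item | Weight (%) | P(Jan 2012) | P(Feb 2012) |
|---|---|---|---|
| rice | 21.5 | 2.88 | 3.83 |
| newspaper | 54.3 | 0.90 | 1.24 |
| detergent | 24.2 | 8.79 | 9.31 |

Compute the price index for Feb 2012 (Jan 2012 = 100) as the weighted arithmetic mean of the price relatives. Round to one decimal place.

129.0

rice: 21.5 × (3.83/2.88) = 21.5 × 1.329861 = 28.5920
newspaper: 54.3 × (1.24/0.90) = 54.3 × 1.377778 = 74.8133
detergent: 24.2 × (9.31/8.79) = 24.2 × 1.059158 = 25.6316
Index = Σ wᵢ·(p₁ᵢ/p₀ᵢ) = 28.5920 + 74.8133 + 25.6316 = 129.0370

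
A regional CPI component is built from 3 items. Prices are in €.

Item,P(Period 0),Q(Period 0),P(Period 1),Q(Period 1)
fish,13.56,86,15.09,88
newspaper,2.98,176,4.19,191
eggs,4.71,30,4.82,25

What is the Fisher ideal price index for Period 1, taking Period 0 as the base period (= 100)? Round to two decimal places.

Laspeyres component (base-period weights):
ΣP(Period 1)Q(Period 0) = 15.09×86 + 4.19×176 + 4.82×30 = 1297.74 + 737.44 + 144.6 = 2179.78
ΣP(Period 0)Q(Period 0) = 13.56×86 + 2.98×176 + 4.71×30 = 1166.16 + 524.48 + 141.3 = 1831.94
L = 2179.78 / 1831.94 × 100 = 118.9875
Paasche component (current-period weights):
ΣP(Period 1)Q(Period 1) = 15.09×88 + 4.19×191 + 4.82×25 = 1327.92 + 800.29 + 120.5 = 2248.71
ΣP(Period 0)Q(Period 1) = 13.56×88 + 2.98×191 + 4.71×25 = 1193.28 + 569.18 + 117.75 = 1880.21
P = 2248.71 / 1880.21 × 100 = 119.5989
Fisher = √(L × P) = √(118.9875 × 119.5989) = 119.2928

119.29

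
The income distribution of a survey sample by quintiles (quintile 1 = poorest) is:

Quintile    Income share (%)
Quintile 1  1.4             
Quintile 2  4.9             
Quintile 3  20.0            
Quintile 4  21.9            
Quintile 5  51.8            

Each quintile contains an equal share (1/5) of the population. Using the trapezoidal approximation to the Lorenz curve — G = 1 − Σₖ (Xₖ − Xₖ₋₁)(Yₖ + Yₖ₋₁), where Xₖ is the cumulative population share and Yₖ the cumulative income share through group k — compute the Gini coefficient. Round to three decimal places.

0.471

Cumulative income shares Yₖ: 0.0140, 0.0630, 0.2630, 0.4820, 1.0000
Σ (Xₖ−Xₖ₋₁)(Yₖ+Yₖ₋₁) = (1/5)(0.0140+0.0000) + (1/5)(0.0630+0.0140) + (1/5)(0.2630+0.0630) + (1/5)(0.4820+0.2630) + (1/5)(1.0000+0.4820)
  = 0.0028 + 0.0154 + 0.0652 + 0.1490 + 0.2964 = 0.5288
G = 1 − 0.5288 = 0.4712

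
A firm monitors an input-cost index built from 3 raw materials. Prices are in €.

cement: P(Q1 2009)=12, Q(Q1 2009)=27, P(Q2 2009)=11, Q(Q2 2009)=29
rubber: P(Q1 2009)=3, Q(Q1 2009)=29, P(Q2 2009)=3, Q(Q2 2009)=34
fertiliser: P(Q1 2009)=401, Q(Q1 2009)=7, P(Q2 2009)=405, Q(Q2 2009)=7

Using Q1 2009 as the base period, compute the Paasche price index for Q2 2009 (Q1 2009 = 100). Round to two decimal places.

99.97

Paasche price index uses current-period quantities as weights.
ΣP(Q2 2009)·Q(Q2 2009) = 11×29 + 3×34 + 405×7 = 319 + 102 + 2835 = 3256
ΣP(Q1 2009)·Q(Q2 2009) = 12×29 + 3×34 + 401×7 = 348 + 102 + 2807 = 3257
Index = 3256 / 3257 × 100 = 99.9693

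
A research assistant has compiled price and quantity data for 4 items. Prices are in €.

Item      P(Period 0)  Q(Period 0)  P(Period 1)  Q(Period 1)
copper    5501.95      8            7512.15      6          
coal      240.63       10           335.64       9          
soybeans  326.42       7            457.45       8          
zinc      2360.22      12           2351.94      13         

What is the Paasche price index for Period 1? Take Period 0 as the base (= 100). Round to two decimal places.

Paasche price index uses current-period quantities as weights.
ΣP(Period 1)·Q(Period 1) = 7512.15×6 + 335.64×9 + 457.45×8 + 2351.94×13 = 45072.9 + 3020.76 + 3659.6 + 30575.22 = 82328.48
ΣP(Period 0)·Q(Period 1) = 5501.95×6 + 240.63×9 + 326.42×8 + 2360.22×13 = 33011.7 + 2165.67 + 2611.36 + 30682.86 = 68471.59
Index = 82328.48 / 68471.59 × 100 = 120.2374

120.24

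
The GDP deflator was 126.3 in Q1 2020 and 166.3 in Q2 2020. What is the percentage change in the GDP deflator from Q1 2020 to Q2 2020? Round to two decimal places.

Change = (166.3 − 126.3) / 126.3 × 100
       = 40.0 / 126.3 × 100 = 31.6706%

31.67%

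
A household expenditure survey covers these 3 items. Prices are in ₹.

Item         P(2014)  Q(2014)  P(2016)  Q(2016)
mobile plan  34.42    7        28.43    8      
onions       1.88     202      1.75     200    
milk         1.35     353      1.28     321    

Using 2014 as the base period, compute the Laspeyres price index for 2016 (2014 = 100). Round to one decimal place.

91.5

Laspeyres price index uses base-period quantities as weights.
ΣP(2016)·Q(2014) = 28.43×7 + 1.75×202 + 1.28×353 = 199.01 + 353.5 + 451.84 = 1004.35
ΣP(2014)·Q(2014) = 34.42×7 + 1.88×202 + 1.35×353 = 240.94 + 379.76 + 476.55 = 1097.25
Index = 1004.35 / 1097.25 × 100 = 91.5334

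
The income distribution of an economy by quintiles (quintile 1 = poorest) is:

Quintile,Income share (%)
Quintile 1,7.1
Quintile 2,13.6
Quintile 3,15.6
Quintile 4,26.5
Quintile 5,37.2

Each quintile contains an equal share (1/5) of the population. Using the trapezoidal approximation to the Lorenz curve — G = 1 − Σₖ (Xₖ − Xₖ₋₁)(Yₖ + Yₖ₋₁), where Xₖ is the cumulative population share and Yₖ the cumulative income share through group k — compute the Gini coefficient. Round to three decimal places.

0.292

Cumulative income shares Yₖ: 0.0710, 0.2070, 0.3630, 0.6280, 1.0000
Σ (Xₖ−Xₖ₋₁)(Yₖ+Yₖ₋₁) = (1/5)(0.0710+0.0000) + (1/5)(0.2070+0.0710) + (1/5)(0.3630+0.2070) + (1/5)(0.6280+0.3630) + (1/5)(1.0000+0.6280)
  = 0.0142 + 0.0556 + 0.1140 + 0.1982 + 0.3256 = 0.7076
G = 1 − 0.7076 = 0.2924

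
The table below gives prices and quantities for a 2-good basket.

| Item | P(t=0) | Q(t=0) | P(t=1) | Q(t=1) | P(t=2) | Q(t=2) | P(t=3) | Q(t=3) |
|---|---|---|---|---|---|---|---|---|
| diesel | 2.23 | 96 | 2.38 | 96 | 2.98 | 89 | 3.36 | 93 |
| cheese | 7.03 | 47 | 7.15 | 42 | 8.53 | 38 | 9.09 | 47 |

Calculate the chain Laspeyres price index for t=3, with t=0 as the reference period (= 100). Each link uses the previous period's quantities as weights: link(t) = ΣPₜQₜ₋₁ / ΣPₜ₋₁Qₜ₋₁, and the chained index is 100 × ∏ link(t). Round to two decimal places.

Link t=0→t=1:
ΣP(t=1)Q(t=0) = 2.38×96 + 7.15×47 = 228.48 + 336.05 = 564.53
ΣP(t=0)Q(t=0) = 2.23×96 + 7.03×47 = 214.08 + 330.41 = 544.49
link = 564.53/544.49 = 1.036805
Link t=1→t=2:
ΣP(t=2)Q(t=1) = 2.98×96 + 8.53×42 = 286.08 + 358.26 = 644.34
ΣP(t=1)Q(t=1) = 2.38×96 + 7.15×42 = 228.48 + 300.3 = 528.78
link = 644.34/528.78 = 1.218541
Link t=2→t=3:
ΣP(t=3)Q(t=2) = 3.36×89 + 9.09×38 = 299.04 + 345.42 = 644.46
ΣP(t=2)Q(t=2) = 2.98×89 + 8.53×38 = 265.22 + 324.14 = 589.36
link = 644.46/589.36 = 1.093491
Chained index = 100 × 1.036805 × 1.218541 × 1.093491 = 138.1505

138.15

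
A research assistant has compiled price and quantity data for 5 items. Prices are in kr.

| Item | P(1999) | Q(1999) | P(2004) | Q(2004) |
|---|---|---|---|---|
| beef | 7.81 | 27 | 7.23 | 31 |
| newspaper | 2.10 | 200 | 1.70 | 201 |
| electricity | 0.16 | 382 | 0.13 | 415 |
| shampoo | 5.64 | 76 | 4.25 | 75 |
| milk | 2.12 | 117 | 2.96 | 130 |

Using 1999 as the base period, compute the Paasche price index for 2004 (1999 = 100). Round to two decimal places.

92.59

Paasche price index uses current-period quantities as weights.
ΣP(2004)·Q(2004) = 7.23×31 + 1.70×201 + 0.13×415 + 4.25×75 + 2.96×130 = 224.13 + 341.7 + 53.95 + 318.75 + 384.8 = 1323.33
ΣP(1999)·Q(2004) = 7.81×31 + 2.10×201 + 0.16×415 + 5.64×75 + 2.12×130 = 242.11 + 422.1 + 66.4 + 423 + 275.6 = 1429.21
Index = 1323.33 / 1429.21 × 100 = 92.5917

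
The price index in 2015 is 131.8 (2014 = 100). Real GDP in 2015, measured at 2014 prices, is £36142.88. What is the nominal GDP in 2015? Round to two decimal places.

Nominal = Real × (Index/100) = 36142.88 × (131.8/100)
        = 36142.88 × 1.318 = 47636.3158

47636.32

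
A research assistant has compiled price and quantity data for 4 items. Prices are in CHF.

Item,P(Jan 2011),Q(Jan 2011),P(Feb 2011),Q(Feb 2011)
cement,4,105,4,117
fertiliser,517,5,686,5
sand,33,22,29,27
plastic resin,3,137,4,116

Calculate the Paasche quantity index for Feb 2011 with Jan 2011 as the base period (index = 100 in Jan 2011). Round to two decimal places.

Paasche quantity index uses current-period prices as weights.
ΣP(Feb 2011)·Q(Feb 2011) = 4×117 + 686×5 + 29×27 + 4×116 = 468 + 3430 + 783 + 464 = 5145
ΣP(Feb 2011)·Q(Jan 2011) = 4×105 + 686×5 + 29×22 + 4×137 = 420 + 3430 + 638 + 548 = 5036
Index = 5145 / 5036 × 100 = 102.1644

102.16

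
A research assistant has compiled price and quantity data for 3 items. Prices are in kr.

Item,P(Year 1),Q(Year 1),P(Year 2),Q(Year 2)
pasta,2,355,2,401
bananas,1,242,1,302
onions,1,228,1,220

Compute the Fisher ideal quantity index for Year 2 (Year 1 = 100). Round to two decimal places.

Laspeyres component (base-period weights):
ΣP(Year 1)Q(Year 2) = 2×401 + 1×302 + 1×220 = 802 + 302 + 220 = 1324
ΣP(Year 1)Q(Year 1) = 2×355 + 1×242 + 1×228 = 710 + 242 + 228 = 1180
L = 1324 / 1180 × 100 = 112.2034
Paasche component (current-period weights):
ΣP(Year 2)Q(Year 2) = 2×401 + 1×302 + 1×220 = 802 + 302 + 220 = 1324
ΣP(Year 2)Q(Year 1) = 2×355 + 1×242 + 1×228 = 710 + 242 + 228 = 1180
P = 1324 / 1180 × 100 = 112.2034
Fisher = √(L × P) = √(112.2034 × 112.2034) = 112.2034

112.20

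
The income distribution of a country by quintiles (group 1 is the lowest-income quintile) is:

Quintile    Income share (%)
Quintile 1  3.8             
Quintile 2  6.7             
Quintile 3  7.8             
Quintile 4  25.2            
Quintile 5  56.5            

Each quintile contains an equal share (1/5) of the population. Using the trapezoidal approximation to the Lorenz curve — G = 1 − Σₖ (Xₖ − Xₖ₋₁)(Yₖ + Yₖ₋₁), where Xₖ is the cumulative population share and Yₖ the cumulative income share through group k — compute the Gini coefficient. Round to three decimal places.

0.496

Cumulative income shares Yₖ: 0.0380, 0.1050, 0.1830, 0.4350, 1.0000
Σ (Xₖ−Xₖ₋₁)(Yₖ+Yₖ₋₁) = (1/5)(0.0380+0.0000) + (1/5)(0.1050+0.0380) + (1/5)(0.1830+0.1050) + (1/5)(0.4350+0.1830) + (1/5)(1.0000+0.4350)
  = 0.0076 + 0.0286 + 0.0576 + 0.1236 + 0.2870 = 0.5044
G = 1 − 0.5044 = 0.4956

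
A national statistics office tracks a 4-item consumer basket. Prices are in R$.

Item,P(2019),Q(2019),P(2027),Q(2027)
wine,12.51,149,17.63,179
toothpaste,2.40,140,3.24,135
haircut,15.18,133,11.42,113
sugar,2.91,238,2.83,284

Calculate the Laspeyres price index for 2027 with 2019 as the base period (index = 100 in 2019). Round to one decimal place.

Laspeyres price index uses base-period quantities as weights.
ΣP(2027)·Q(2019) = 17.63×149 + 3.24×140 + 11.42×133 + 2.83×238 = 2626.87 + 453.6 + 1518.86 + 673.54 = 5272.87
ΣP(2019)·Q(2019) = 12.51×149 + 2.40×140 + 15.18×133 + 2.91×238 = 1863.99 + 336 + 2018.94 + 692.58 = 4911.51
Index = 5272.87 / 4911.51 × 100 = 107.3574

107.4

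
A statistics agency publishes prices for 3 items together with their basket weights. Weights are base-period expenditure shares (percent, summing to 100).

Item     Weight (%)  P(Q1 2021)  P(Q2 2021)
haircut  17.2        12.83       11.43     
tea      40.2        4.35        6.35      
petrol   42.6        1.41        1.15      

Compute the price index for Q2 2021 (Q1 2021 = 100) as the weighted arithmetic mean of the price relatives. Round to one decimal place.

haircut: 17.2 × (11.43/12.83) = 17.2 × 0.890881 = 15.3231
tea: 40.2 × (6.35/4.35) = 40.2 × 1.459770 = 58.6828
petrol: 42.6 × (1.15/1.41) = 42.6 × 0.815603 = 34.7447
Index = Σ wᵢ·(p₁ᵢ/p₀ᵢ) = 15.3231 + 58.6828 + 34.7447 = 108.7506

108.8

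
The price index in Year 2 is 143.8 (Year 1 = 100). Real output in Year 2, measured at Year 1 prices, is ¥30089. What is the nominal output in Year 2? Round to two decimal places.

43267.98

Nominal = Real × (Index/100) = 30089 × (143.8/100)
        = 30089 × 1.438 = 43267.9820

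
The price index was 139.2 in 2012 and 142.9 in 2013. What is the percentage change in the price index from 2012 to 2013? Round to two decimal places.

2.66%

Change = (142.9 − 139.2) / 139.2 × 100
       = 3.7 / 139.2 × 100 = 2.6580%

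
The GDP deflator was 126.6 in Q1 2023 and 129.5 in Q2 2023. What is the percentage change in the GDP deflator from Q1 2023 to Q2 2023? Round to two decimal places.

Change = (129.5 − 126.6) / 126.6 × 100
       = 2.9 / 126.6 × 100 = 2.2907%

2.29%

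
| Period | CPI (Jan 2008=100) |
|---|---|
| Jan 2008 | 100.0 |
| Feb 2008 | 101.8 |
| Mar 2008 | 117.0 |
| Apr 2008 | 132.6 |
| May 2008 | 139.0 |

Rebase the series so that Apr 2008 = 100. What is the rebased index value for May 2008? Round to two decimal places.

104.83

Rebased(May 2008) = 139.0 / 132.6 × 100 = 104.8265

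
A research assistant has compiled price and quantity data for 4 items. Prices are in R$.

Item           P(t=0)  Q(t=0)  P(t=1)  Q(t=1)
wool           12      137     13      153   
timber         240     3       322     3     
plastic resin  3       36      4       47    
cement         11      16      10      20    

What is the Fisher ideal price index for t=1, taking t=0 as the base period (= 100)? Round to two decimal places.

114.91

Laspeyres component (base-period weights):
ΣP(t=1)Q(t=0) = 13×137 + 322×3 + 4×36 + 10×16 = 1781 + 966 + 144 + 160 = 3051
ΣP(t=0)Q(t=0) = 12×137 + 240×3 + 3×36 + 11×16 = 1644 + 720 + 108 + 176 = 2648
L = 3051 / 2648 × 100 = 115.2190
Paasche component (current-period weights):
ΣP(t=1)Q(t=1) = 13×153 + 322×3 + 4×47 + 10×20 = 1989 + 966 + 188 + 200 = 3343
ΣP(t=0)Q(t=1) = 12×153 + 240×3 + 3×47 + 11×20 = 1836 + 720 + 141 + 220 = 2917
P = 3343 / 2917 × 100 = 114.6040
Fisher = √(L × P) = √(115.2190 × 114.6040) = 114.9111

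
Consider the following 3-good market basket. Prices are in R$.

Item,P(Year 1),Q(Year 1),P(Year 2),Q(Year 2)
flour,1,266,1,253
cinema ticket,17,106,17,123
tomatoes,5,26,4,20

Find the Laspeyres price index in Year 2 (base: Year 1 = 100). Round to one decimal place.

Laspeyres price index uses base-period quantities as weights.
ΣP(Year 2)·Q(Year 1) = 1×266 + 17×106 + 4×26 = 266 + 1802 + 104 = 2172
ΣP(Year 1)·Q(Year 1) = 1×266 + 17×106 + 5×26 = 266 + 1802 + 130 = 2198
Index = 2172 / 2198 × 100 = 98.8171

98.8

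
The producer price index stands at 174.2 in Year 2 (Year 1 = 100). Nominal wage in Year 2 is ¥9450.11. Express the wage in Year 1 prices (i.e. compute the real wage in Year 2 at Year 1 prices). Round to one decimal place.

Real = Nominal ÷ (Index/100) = 9450.11 ÷ (174.2/100)
     = 9450.11 ÷ 1.742 = 5424.8622

5424.9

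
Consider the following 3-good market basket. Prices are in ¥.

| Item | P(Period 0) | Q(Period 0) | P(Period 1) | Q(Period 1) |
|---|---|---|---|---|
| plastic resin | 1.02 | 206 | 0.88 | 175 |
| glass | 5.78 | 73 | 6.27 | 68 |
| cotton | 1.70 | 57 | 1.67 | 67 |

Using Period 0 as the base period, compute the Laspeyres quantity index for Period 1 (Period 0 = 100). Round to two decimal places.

Laspeyres quantity index uses base-period prices as weights.
ΣP(Period 0)·Q(Period 1) = 1.02×175 + 5.78×68 + 1.70×67 = 178.5 + 393.04 + 113.9 = 685.44
ΣP(Period 0)·Q(Period 0) = 1.02×206 + 5.78×73 + 1.70×57 = 210.12 + 421.94 + 96.9 = 728.96
Index = 685.44 / 728.96 × 100 = 94.0299

94.03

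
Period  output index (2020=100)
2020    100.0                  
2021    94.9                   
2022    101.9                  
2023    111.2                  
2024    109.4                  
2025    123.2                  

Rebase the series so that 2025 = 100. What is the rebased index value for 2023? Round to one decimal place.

Rebased(2023) = 111.2 / 123.2 × 100 = 90.2597

90.3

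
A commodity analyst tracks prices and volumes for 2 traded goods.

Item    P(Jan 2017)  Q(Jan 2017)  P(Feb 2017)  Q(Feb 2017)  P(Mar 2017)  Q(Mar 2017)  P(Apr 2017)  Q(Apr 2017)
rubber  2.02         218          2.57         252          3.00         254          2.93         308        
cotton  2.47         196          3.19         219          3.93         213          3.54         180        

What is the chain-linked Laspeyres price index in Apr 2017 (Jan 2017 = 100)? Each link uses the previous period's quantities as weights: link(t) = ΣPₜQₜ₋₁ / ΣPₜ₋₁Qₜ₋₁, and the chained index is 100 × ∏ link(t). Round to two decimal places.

Link Jan 2017→Feb 2017:
ΣP(Feb 2017)Q(Jan 2017) = 2.57×218 + 3.19×196 = 560.26 + 625.24 = 1185.5
ΣP(Jan 2017)Q(Jan 2017) = 2.02×218 + 2.47×196 = 440.36 + 484.12 = 924.48
link = 1185.5/924.48 = 1.282343
Link Feb 2017→Mar 2017:
ΣP(Mar 2017)Q(Feb 2017) = 3.00×252 + 3.93×219 = 756 + 860.67 = 1616.67
ΣP(Feb 2017)Q(Feb 2017) = 2.57×252 + 3.19×219 = 647.64 + 698.61 = 1346.25
link = 1616.67/1346.25 = 1.200869
Link Mar 2017→Apr 2017:
ΣP(Apr 2017)Q(Mar 2017) = 2.93×254 + 3.54×213 = 744.22 + 754.02 = 1498.24
ΣP(Mar 2017)Q(Mar 2017) = 3.00×254 + 3.93×213 = 762 + 837.09 = 1599.09
link = 1498.24/1599.09 = 0.936933
Chained index = 100 × 1.282343 × 1.200869 × 0.936933 = 144.2807

144.28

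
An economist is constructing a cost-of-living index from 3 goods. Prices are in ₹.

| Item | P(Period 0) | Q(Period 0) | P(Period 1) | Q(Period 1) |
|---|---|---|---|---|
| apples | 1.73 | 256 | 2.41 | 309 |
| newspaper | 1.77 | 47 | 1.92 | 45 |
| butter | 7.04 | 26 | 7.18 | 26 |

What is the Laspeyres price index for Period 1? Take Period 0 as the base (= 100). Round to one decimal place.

Laspeyres price index uses base-period quantities as weights.
ΣP(Period 1)·Q(Period 0) = 2.41×256 + 1.92×47 + 7.18×26 = 616.96 + 90.24 + 186.68 = 893.88
ΣP(Period 0)·Q(Period 0) = 1.73×256 + 1.77×47 + 7.04×26 = 442.88 + 83.19 + 183.04 = 709.11
Index = 893.88 / 709.11 × 100 = 126.0566

126.1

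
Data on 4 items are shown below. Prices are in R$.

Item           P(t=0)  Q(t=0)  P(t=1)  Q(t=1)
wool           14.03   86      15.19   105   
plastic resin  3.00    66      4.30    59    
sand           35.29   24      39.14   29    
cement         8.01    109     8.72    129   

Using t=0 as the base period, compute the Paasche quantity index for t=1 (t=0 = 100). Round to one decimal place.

Paasche quantity index uses current-period prices as weights.
ΣP(t=1)·Q(t=1) = 15.19×105 + 4.30×59 + 39.14×29 + 8.72×129 = 1594.95 + 253.7 + 1135.06 + 1124.88 = 4108.59
ΣP(t=1)·Q(t=0) = 15.19×86 + 4.30×66 + 39.14×24 + 8.72×109 = 1306.34 + 283.8 + 939.36 + 950.48 = 3479.98
Index = 4108.59 / 3479.98 × 100 = 118.0636

118.1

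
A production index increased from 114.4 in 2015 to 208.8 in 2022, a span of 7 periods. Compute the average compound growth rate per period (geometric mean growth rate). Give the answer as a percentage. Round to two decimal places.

8.98%

Growth factor = (208.8/114.4)^(1/7) = (1.825175)^(1/7) = 1.089756
Growth rate = 1.089756 − 1 = 0.089756 = 8.9756%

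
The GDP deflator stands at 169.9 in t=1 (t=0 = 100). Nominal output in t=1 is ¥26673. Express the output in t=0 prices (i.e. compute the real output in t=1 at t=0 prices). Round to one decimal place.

Real = Nominal ÷ (Index/100) = 26673 ÷ (169.9/100)
     = 26673 ÷ 1.699 = 15699.2348

15699.2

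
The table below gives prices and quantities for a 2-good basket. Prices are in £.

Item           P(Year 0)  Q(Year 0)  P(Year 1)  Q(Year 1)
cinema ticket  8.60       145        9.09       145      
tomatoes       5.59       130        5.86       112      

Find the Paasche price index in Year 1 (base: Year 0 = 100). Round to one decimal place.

105.4

Paasche price index uses current-period quantities as weights.
ΣP(Year 1)·Q(Year 1) = 9.09×145 + 5.86×112 = 1318.05 + 656.32 = 1974.37
ΣP(Year 0)·Q(Year 1) = 8.60×145 + 5.59×112 = 1247 + 626.08 = 1873.08
Index = 1974.37 / 1873.08 × 100 = 105.4077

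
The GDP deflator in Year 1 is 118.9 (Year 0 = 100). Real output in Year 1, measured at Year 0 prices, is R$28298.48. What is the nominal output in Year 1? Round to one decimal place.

Nominal = Real × (Index/100) = 28298.48 × (118.9/100)
        = 28298.48 × 1.189 = 33646.8927

33646.9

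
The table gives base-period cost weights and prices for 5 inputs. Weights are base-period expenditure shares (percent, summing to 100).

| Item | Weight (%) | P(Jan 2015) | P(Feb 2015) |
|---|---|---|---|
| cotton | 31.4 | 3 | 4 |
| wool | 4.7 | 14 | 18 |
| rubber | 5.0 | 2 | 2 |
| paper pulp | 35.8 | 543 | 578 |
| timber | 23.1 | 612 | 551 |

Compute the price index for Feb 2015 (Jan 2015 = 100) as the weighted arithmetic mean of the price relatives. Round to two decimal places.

111.81

cotton: 31.4 × (4/3) = 31.4 × 1.333333 = 41.8667
wool: 4.7 × (18/14) = 4.7 × 1.285714 = 6.0429
rubber: 5.0 × (2/2) = 5.0 × 1.000000 = 5.0000
paper pulp: 35.8 × (578/543) = 35.8 × 1.064457 = 38.1076
timber: 23.1 × (551/612) = 23.1 × 0.900327 = 20.7975
Index = Σ wᵢ·(p₁ᵢ/p₀ᵢ) = 41.8667 + 6.0429 + 5.0000 + 38.1076 + 20.7975 = 111.8146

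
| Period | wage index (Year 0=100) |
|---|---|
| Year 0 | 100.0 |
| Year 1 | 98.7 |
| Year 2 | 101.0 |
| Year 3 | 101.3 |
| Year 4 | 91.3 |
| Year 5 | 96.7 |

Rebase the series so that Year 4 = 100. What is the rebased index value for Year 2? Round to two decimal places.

Rebased(Year 2) = 101.0 / 91.3 × 100 = 110.6243

110.62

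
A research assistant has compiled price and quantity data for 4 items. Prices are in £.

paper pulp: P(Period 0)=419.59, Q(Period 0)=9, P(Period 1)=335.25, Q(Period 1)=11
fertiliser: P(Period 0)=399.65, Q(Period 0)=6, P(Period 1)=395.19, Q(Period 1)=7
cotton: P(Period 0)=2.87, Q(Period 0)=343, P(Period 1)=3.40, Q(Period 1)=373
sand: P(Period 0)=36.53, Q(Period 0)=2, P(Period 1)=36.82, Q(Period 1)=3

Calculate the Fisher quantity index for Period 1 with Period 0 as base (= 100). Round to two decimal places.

118.50

Laspeyres component (base-period weights):
ΣP(Period 0)Q(Period 1) = 419.59×11 + 399.65×7 + 2.87×373 + 36.53×3 = 4615.49 + 2797.55 + 1070.51 + 109.59 = 8593.14
ΣP(Period 0)Q(Period 0) = 419.59×9 + 399.65×6 + 2.87×343 + 36.53×2 = 3776.31 + 2397.9 + 984.41 + 73.06 = 7231.68
L = 8593.14 / 7231.68 × 100 = 118.8263
Paasche component (current-period weights):
ΣP(Period 1)Q(Period 1) = 335.25×11 + 395.19×7 + 3.40×373 + 36.82×3 = 3687.75 + 2766.33 + 1268.2 + 110.46 = 7832.74
ΣP(Period 1)Q(Period 0) = 335.25×9 + 395.19×6 + 3.40×343 + 36.82×2 = 3017.25 + 2371.14 + 1166.2 + 73.64 = 6628.23
P = 7832.74 / 6628.23 × 100 = 118.1724
Fisher = √(L × P) = √(118.8263 × 118.1724) = 118.4989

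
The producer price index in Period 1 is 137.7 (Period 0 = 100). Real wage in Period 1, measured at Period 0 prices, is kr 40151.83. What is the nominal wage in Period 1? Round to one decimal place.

55289.1

Nominal = Real × (Index/100) = 40151.83 × (137.7/100)
        = 40151.83 × 1.377 = 55289.0699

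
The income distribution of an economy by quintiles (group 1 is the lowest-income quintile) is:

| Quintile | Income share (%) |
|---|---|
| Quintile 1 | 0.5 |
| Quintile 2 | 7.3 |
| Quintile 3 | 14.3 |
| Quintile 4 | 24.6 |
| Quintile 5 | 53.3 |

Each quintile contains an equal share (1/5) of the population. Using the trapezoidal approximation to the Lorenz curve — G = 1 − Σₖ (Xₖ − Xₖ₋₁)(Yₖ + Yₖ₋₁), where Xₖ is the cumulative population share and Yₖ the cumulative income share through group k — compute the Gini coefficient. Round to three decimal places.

0.492

Cumulative income shares Yₖ: 0.0050, 0.0780, 0.2210, 0.4670, 1.0000
Σ (Xₖ−Xₖ₋₁)(Yₖ+Yₖ₋₁) = (1/5)(0.0050+0.0000) + (1/5)(0.0780+0.0050) + (1/5)(0.2210+0.0780) + (1/5)(0.4670+0.2210) + (1/5)(1.0000+0.4670)
  = 0.0010 + 0.0166 + 0.0598 + 0.1376 + 0.2934 = 0.5084
G = 1 − 0.5084 = 0.4916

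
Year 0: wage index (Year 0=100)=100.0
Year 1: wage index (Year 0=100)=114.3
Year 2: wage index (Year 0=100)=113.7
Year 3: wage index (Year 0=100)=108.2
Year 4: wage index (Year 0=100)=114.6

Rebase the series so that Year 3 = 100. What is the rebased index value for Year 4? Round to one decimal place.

105.9

Rebased(Year 4) = 114.6 / 108.2 × 100 = 105.9150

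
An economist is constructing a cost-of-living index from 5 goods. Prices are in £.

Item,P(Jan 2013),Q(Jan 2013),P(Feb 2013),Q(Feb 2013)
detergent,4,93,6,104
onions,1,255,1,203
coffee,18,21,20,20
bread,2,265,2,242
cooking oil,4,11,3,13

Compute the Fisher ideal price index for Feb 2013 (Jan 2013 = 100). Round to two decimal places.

114.62

Laspeyres component (base-period weights):
ΣP(Feb 2013)Q(Jan 2013) = 6×93 + 1×255 + 20×21 + 2×265 + 3×11 = 558 + 255 + 420 + 530 + 33 = 1796
ΣP(Jan 2013)Q(Jan 2013) = 4×93 + 1×255 + 18×21 + 2×265 + 4×11 = 372 + 255 + 378 + 530 + 44 = 1579
L = 1796 / 1579 × 100 = 113.7429
Paasche component (current-period weights):
ΣP(Feb 2013)Q(Feb 2013) = 6×104 + 1×203 + 20×20 + 2×242 + 3×13 = 624 + 203 + 400 + 484 + 39 = 1750
ΣP(Jan 2013)Q(Feb 2013) = 4×104 + 1×203 + 18×20 + 2×242 + 4×13 = 416 + 203 + 360 + 484 + 52 = 1515
P = 1750 / 1515 × 100 = 115.5116
Fisher = √(L × P) = √(113.7429 × 115.5116) = 114.6238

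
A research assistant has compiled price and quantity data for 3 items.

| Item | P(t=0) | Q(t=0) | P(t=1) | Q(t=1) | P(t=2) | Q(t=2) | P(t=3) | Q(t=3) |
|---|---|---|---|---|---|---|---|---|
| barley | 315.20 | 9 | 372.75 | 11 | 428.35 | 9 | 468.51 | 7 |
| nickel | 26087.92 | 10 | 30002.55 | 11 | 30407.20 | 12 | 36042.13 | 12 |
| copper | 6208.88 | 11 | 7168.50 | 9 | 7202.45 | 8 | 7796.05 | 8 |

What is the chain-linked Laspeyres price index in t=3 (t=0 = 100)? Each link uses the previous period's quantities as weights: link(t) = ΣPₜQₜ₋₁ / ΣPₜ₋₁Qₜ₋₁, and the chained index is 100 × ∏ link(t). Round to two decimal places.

136.58

Link t=0→t=1:
ΣP(t=1)Q(t=0) = 372.75×9 + 30002.55×10 + 7168.50×11 = 3354.75 + 300025.5 + 78853.5 = 382233.75
ΣP(t=0)Q(t=0) = 315.20×9 + 26087.92×10 + 6208.88×11 = 2836.8 + 260879.2 + 68297.68 = 332013.68
link = 382233.75/332013.68 = 1.151259
Link t=1→t=2:
ΣP(t=2)Q(t=1) = 428.35×11 + 30407.20×11 + 7202.45×9 = 4711.85 + 334479.2 + 64822.05 = 404013.1
ΣP(t=1)Q(t=1) = 372.75×11 + 30002.55×11 + 7168.50×9 = 4100.25 + 330028.05 + 64516.5 = 398644.8
link = 404013.1/398644.8 = 1.013466
Link t=2→t=3:
ΣP(t=3)Q(t=2) = 468.51×9 + 36042.13×12 + 7796.05×8 = 4216.59 + 432505.56 + 62368.4 = 499090.55
ΣP(t=2)Q(t=2) = 428.35×9 + 30407.20×12 + 7202.45×8 = 3855.15 + 364886.4 + 57619.6 = 426361.15
link = 499090.55/426361.15 = 1.170582
Chained index = 100 × 1.151259 × 1.013466 × 1.170582 = 136.5791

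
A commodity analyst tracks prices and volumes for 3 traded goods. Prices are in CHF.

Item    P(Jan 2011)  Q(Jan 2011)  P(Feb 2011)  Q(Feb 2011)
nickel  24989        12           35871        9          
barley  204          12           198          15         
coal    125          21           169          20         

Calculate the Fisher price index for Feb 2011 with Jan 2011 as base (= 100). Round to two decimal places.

142.97

Laspeyres component (base-period weights):
ΣP(Feb 2011)Q(Jan 2011) = 35871×12 + 198×12 + 169×21 = 430452 + 2376 + 3549 = 436377
ΣP(Jan 2011)Q(Jan 2011) = 24989×12 + 204×12 + 125×21 = 299868 + 2448 + 2625 = 304941
L = 436377 / 304941 × 100 = 143.1021
Paasche component (current-period weights):
ΣP(Feb 2011)Q(Feb 2011) = 35871×9 + 198×15 + 169×20 = 322839 + 2970 + 3380 = 329189
ΣP(Jan 2011)Q(Feb 2011) = 24989×9 + 204×15 + 125×20 = 224901 + 3060 + 2500 = 230461
P = 329189 / 230461 × 100 = 142.8394
Fisher = √(L × P) = √(143.1021 × 142.8394) = 142.9707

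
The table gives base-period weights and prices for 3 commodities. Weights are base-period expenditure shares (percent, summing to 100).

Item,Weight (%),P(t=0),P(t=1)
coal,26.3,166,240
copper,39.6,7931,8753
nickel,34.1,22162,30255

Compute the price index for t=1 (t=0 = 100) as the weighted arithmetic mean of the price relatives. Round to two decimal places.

128.28

coal: 26.3 × (240/166) = 26.3 × 1.445783 = 38.0241
copper: 39.6 × (8753/7931) = 39.6 × 1.103644 = 43.7043
nickel: 34.1 × (30255/22162) = 34.1 × 1.365175 = 46.5525
Index = Σ wᵢ·(p₁ᵢ/p₀ᵢ) = 38.0241 + 43.7043 + 46.5525 = 128.2809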